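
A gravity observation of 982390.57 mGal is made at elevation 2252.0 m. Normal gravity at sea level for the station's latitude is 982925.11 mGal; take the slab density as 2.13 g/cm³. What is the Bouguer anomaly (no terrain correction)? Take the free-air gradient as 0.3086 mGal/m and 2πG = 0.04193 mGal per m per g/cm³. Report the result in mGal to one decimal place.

Free-air correction = 0.3086 × 2252.0 = 694.97 mGal
Free-air anomaly = 982390.57 − 982925.11 + (694.97) = 160.43 mGal
Bouguer slab correction = 0.04193 × 2.13 × 2252.0 = 201.13 mGal
Simple Bouguer anomaly = 160.43 − (201.13) = -40.70 mGal

-40.7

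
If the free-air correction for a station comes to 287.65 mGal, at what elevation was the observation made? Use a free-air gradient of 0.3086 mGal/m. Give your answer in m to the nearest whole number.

h = 287.65 / 0.3086 = 932.11 m

932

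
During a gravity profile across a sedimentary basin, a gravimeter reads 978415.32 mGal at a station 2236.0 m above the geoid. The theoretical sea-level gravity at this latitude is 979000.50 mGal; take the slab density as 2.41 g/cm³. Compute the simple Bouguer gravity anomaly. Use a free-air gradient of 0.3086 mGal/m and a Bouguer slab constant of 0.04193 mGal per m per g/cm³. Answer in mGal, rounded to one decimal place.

-121.1

Free-air correction = 0.3086 × 2236.0 = 690.03 mGal
Free-air anomaly = 978415.32 − 979000.50 + (690.03) = 104.85 mGal
Bouguer slab correction = 0.04193 × 2.41 × 2236.0 = 225.95 mGal
Simple Bouguer anomaly = 104.85 − (225.95) = -121.10 mGal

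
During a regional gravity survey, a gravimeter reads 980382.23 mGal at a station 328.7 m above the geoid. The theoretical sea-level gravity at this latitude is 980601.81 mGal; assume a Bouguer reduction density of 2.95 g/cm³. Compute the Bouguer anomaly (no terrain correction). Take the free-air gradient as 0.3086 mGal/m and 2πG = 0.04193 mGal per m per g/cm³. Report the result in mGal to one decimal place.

-158.8

Free-air correction = 0.3086 × 328.7 = 101.44 mGal
Free-air anomaly = 980382.23 − 980601.81 + (101.44) = -118.14 mGal
Bouguer slab correction = 0.04193 × 2.95 × 328.7 = 40.66 mGal
Simple Bouguer anomaly = -118.14 − (40.66) = -158.80 mGal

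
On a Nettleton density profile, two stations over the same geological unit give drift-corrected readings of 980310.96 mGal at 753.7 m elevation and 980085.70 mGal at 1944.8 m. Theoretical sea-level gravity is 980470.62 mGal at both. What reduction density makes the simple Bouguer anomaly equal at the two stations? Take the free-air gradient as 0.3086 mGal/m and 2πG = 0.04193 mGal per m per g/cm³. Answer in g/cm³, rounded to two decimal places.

2.85

Δg_obs = 980085.70 − 980310.96 = -225.26 mGal over Δh = 1944.8 − 753.7 = 1191.1 m
Equal Bouguer anomalies ⇒ Δg_obs + (0.3086 − 0.04193ρ)·Δh = 0
0.3086 − 0.04193ρ = −Δg_obs/Δh = 0.18912
ρ = (0.3086 − 0.18912) / 0.04193 = 2.85 g/cm³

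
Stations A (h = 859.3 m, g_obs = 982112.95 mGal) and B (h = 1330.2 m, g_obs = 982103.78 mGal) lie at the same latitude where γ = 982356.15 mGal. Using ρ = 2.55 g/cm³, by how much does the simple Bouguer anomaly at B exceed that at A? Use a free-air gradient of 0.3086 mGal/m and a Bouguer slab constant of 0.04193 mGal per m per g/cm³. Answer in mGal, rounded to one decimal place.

Δg_SB(A) = 982112.95 − 982356.15 + 0.3086×859.3 − 0.04193×2.55×859.3 = -69.90 mGal
Δg_SB(B) = 982103.78 − 982356.15 + 0.3086×1330.2 − 0.04193×2.55×1330.2 = 15.90 mGal
Difference = 15.90 − (-69.90) = 85.80 mGal

85.8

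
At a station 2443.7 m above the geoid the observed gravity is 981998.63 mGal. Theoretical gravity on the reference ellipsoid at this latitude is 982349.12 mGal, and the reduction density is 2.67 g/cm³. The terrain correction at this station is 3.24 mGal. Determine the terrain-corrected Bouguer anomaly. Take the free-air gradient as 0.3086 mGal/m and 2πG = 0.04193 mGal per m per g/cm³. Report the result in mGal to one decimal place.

Free-air correction = 0.3086 × 2443.7 = 754.13 mGal
Free-air anomaly = 981998.63 − 982349.12 + (754.13) = 403.64 mGal
Bouguer slab correction = 0.04193 × 2.67 × 2443.7 = 273.58 mGal
Simple Bouguer anomaly = 403.64 − (273.58) = 130.06 mGal
Complete Bouguer anomaly = 130.06 + 3.24 = 133.30 mGal

133.3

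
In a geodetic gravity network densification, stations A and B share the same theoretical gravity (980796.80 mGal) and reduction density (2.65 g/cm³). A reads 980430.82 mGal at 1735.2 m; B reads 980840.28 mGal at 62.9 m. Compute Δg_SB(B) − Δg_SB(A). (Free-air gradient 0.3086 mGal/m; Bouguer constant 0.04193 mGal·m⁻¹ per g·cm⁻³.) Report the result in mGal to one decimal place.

79.2

Δg_SB(A) = 980430.82 − 980796.80 + 0.3086×1735.2 − 0.04193×2.65×1735.2 = -23.30 mGal
Δg_SB(B) = 980840.28 − 980796.80 + 0.3086×62.9 − 0.04193×2.65×62.9 = 55.90 mGal
Difference = 55.90 − (-23.30) = 79.20 mGal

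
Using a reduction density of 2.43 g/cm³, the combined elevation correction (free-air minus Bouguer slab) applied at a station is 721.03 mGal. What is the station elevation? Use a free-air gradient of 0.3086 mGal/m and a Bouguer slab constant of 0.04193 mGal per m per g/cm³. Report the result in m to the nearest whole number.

3488

Combined gradient = 0.3086 − 0.04193 × 2.43 = 0.2067101 mGal/m
h = 721.03 / 0.2067101 = 3488.12 m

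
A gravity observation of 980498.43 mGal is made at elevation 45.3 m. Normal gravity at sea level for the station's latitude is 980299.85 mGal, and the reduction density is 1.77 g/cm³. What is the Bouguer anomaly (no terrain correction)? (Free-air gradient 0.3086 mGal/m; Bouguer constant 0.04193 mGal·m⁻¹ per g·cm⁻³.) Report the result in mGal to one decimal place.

Free-air correction = 0.3086 × 45.3 = 13.98 mGal
Free-air anomaly = 980498.43 − 980299.85 + (13.98) = 212.56 mGal
Bouguer slab correction = 0.04193 × 1.77 × 45.3 = 3.36 mGal
Simple Bouguer anomaly = 212.56 − (3.36) = 209.20 mGal

209.2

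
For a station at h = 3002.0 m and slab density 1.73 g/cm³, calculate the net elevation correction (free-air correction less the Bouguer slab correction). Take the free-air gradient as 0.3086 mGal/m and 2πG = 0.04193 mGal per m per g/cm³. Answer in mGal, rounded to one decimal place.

Combined gradient = 0.3086 − 0.04193 × 1.73 = 0.2360611 mGal/m
Combined elevation correction = 0.2360611 × 3002.0 = 708.7 mGal

708.7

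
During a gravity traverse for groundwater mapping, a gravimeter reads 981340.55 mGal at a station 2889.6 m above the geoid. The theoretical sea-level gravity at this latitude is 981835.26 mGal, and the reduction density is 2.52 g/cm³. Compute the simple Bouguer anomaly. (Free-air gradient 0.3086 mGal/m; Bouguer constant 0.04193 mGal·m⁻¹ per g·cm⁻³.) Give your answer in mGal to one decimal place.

Free-air correction = 0.3086 × 2889.6 = 891.73 mGal
Free-air anomaly = 981340.55 − 981835.26 + (891.73) = 397.02 mGal
Bouguer slab correction = 0.04193 × 2.52 × 2889.6 = 305.33 mGal
Simple Bouguer anomaly = 397.02 − (305.33) = 91.69 mGal

91.7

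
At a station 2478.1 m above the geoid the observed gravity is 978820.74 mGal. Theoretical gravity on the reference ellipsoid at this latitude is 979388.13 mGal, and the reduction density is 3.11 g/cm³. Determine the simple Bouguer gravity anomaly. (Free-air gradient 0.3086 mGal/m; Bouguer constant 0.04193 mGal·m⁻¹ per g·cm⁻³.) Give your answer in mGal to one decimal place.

-125.8

Free-air correction = 0.3086 × 2478.1 = 764.74 mGal
Free-air anomaly = 978820.74 − 979388.13 + (764.74) = 197.35 mGal
Bouguer slab correction = 0.04193 × 3.11 × 2478.1 = 323.15 mGal
Simple Bouguer anomaly = 197.35 − (323.15) = -125.80 mGal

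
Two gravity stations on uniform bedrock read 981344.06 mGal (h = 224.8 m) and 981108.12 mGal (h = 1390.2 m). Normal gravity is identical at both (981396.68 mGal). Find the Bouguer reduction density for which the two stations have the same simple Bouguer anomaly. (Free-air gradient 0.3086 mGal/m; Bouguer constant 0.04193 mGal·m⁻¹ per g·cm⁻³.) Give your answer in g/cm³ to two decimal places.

2.53

Δg_obs = 981108.12 − 981344.06 = -235.94 mGal over Δh = 1390.2 − 224.8 = 1165.4 m
Equal Bouguer anomalies ⇒ Δg_obs + (0.3086 − 0.04193ρ)·Δh = 0
0.3086 − 0.04193ρ = −Δg_obs/Δh = 0.20245
ρ = (0.3086 − 0.20245) / 0.04193 = 2.53 g/cm³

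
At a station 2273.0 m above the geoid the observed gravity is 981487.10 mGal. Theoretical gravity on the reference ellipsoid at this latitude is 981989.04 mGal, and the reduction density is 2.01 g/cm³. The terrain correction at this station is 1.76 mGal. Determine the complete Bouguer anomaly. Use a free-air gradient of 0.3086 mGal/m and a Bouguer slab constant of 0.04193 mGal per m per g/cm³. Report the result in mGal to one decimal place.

9.7

Free-air correction = 0.3086 × 2273.0 = 701.45 mGal
Free-air anomaly = 981487.10 − 981989.04 + (701.45) = 199.51 mGal
Bouguer slab correction = 0.04193 × 2.01 × 2273.0 = 191.57 mGal
Simple Bouguer anomaly = 199.51 − (191.57) = 7.94 mGal
Complete Bouguer anomaly = 7.94 + 1.76 = 9.70 mGal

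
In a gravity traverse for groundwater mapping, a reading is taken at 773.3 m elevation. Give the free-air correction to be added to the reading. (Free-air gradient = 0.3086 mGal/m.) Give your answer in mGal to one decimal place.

Free-air correction = 0.3086 × 773.3 = 238.6 mGal

238.6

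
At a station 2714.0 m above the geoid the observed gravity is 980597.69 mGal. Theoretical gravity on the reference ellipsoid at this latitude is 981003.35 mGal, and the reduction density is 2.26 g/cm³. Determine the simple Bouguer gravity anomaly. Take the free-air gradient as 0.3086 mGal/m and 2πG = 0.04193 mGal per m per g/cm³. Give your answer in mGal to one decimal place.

174.7

Free-air correction = 0.3086 × 2714.0 = 837.54 mGal
Free-air anomaly = 980597.69 − 981003.35 + (837.54) = 431.88 mGal
Bouguer slab correction = 0.04193 × 2.26 × 2714.0 = 257.18 mGal
Simple Bouguer anomaly = 431.88 − (257.18) = 174.70 mGal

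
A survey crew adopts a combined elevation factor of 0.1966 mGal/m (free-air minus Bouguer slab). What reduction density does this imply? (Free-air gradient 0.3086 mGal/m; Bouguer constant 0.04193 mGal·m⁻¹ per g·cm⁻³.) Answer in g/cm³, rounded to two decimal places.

0.1966 = 0.3086 − 0.04193 × ρ
ρ = (0.3086 − 0.1966) / 0.04193 = 2.67 g/cm³

2.67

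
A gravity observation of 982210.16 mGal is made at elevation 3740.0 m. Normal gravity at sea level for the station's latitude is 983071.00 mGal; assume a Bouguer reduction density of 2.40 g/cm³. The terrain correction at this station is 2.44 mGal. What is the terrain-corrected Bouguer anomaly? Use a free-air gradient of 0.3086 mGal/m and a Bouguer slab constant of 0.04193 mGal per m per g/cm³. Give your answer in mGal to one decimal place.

Free-air correction = 0.3086 × 3740.0 = 1154.16 mGal
Free-air anomaly = 982210.16 − 983071.00 + (1154.16) = 293.32 mGal
Bouguer slab correction = 0.04193 × 2.40 × 3740.0 = 376.36 mGal
Simple Bouguer anomaly = 293.32 − (376.36) = -83.04 mGal
Complete Bouguer anomaly = -83.04 + 2.44 = -80.60 mGal

-80.6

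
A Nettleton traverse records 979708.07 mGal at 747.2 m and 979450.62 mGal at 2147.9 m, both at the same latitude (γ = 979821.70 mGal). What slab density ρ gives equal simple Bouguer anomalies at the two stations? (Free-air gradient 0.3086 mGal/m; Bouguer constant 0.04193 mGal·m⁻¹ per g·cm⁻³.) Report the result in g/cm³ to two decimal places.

2.98

Δg_obs = 979450.62 − 979708.07 = -257.45 mGal over Δh = 2147.9 − 747.2 = 1400.7 m
Equal Bouguer anomalies ⇒ Δg_obs + (0.3086 − 0.04193ρ)·Δh = 0
0.3086 − 0.04193ρ = −Δg_obs/Δh = 0.18380
ρ = (0.3086 − 0.18380) / 0.04193 = 2.98 g/cm³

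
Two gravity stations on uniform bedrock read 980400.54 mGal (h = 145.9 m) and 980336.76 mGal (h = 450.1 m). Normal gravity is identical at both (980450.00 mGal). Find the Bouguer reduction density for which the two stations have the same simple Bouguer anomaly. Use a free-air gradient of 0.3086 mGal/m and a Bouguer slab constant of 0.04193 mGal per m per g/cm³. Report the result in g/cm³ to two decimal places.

2.36

Δg_obs = 980336.76 − 980400.54 = -63.78 mGal over Δh = 450.1 − 145.9 = 304.2 m
Equal Bouguer anomalies ⇒ Δg_obs + (0.3086 − 0.04193ρ)·Δh = 0
0.3086 − 0.04193ρ = −Δg_obs/Δh = 0.20966
ρ = (0.3086 − 0.20966) / 0.04193 = 2.36 g/cm³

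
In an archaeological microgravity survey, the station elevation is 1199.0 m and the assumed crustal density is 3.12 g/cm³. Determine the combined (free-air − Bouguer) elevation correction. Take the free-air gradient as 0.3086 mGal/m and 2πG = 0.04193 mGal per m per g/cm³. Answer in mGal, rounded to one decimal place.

Combined gradient = 0.3086 − 0.04193 × 3.12 = 0.1777784 mGal/m
Combined elevation correction = 0.1777784 × 1199.0 = 213.2 mGal

213.2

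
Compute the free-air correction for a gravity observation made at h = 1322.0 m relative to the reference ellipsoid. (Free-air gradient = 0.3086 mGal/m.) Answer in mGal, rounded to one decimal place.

408.0

Free-air correction = 0.3086 × 1322.0 = 408.0 mGal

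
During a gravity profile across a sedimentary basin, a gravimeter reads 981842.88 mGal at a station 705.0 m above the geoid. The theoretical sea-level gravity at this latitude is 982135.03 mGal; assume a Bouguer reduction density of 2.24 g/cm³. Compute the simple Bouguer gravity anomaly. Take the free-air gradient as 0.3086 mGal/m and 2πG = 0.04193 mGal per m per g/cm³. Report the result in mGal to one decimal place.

Free-air correction = 0.3086 × 705.0 = 217.56 mGal
Free-air anomaly = 981842.88 − 982135.03 + (217.56) = -74.59 mGal
Bouguer slab correction = 0.04193 × 2.24 × 705.0 = 66.22 mGal
Simple Bouguer anomaly = -74.59 − (66.22) = -140.81 mGal

-140.8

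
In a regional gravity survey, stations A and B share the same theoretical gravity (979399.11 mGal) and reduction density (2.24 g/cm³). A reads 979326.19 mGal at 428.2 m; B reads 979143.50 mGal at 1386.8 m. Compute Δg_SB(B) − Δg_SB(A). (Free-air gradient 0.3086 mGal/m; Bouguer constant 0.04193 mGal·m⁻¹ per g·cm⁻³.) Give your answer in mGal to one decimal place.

Δg_SB(A) = 979326.19 − 979399.11 + 0.3086×428.2 − 0.04193×2.24×428.2 = 19.00 mGal
Δg_SB(B) = 979143.50 − 979399.11 + 0.3086×1386.8 − 0.04193×2.24×1386.8 = 42.10 mGal
Difference = 42.10 − (19.00) = 23.10 mGal

23.1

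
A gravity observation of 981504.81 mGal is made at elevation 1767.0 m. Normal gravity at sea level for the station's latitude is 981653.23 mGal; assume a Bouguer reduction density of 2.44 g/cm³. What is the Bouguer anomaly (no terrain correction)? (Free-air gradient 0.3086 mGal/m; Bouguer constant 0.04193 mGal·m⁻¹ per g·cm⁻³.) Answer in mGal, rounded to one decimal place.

216.1

Free-air correction = 0.3086 × 1767.0 = 545.30 mGal
Free-air anomaly = 981504.81 − 981653.23 + (545.30) = 396.88 mGal
Bouguer slab correction = 0.04193 × 2.44 × 1767.0 = 180.78 mGal
Simple Bouguer anomaly = 396.88 − (180.78) = 216.10 mGal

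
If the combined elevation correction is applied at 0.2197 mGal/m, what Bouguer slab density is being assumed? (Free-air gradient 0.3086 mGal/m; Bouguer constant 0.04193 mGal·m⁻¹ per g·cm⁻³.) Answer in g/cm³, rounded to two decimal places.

2.12

0.2197 = 0.3086 − 0.04193 × ρ
ρ = (0.3086 − 0.2197) / 0.04193 = 2.12 g/cm³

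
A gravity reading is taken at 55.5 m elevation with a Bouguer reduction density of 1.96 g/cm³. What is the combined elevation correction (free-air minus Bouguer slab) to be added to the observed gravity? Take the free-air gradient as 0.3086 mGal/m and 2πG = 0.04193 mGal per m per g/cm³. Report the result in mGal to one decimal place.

Combined gradient = 0.3086 − 0.04193 × 1.96 = 0.2264172 mGal/m
Combined elevation correction = 0.2264172 × 55.5 = 12.6 mGal

12.6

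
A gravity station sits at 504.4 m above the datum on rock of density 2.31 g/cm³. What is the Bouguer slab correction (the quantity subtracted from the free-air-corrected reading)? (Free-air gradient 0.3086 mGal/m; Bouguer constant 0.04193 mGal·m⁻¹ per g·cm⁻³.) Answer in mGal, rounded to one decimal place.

Bouguer slab correction = 0.04193 × 2.31 × 504.4 = 48.9 mGal

48.9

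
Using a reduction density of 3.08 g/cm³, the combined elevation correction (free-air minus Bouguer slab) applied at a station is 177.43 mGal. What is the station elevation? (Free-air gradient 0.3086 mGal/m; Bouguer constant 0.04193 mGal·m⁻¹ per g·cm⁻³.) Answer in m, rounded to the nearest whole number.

Combined gradient = 0.3086 − 0.04193 × 3.08 = 0.1794556 mGal/m
h = 177.43 / 0.1794556 = 988.71 m

989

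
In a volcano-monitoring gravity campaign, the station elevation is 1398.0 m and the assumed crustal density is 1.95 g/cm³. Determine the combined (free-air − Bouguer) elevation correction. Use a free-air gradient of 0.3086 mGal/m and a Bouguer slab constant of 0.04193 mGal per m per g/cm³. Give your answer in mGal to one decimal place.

Combined gradient = 0.3086 − 0.04193 × 1.95 = 0.2268365 mGal/m
Combined elevation correction = 0.2268365 × 1398.0 = 317.1 mGal

317.1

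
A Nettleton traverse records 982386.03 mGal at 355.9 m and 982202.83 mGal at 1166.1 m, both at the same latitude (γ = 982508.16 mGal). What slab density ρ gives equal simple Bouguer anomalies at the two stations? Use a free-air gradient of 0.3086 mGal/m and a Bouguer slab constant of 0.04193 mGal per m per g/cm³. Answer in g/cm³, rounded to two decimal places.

Δg_obs = 982202.83 − 982386.03 = -183.20 mGal over Δh = 1166.1 − 355.9 = 810.2 m
Equal Bouguer anomalies ⇒ Δg_obs + (0.3086 − 0.04193ρ)·Δh = 0
0.3086 − 0.04193ρ = −Δg_obs/Δh = 0.22612
ρ = (0.3086 − 0.22612) / 0.04193 = 1.97 g/cm³

1.97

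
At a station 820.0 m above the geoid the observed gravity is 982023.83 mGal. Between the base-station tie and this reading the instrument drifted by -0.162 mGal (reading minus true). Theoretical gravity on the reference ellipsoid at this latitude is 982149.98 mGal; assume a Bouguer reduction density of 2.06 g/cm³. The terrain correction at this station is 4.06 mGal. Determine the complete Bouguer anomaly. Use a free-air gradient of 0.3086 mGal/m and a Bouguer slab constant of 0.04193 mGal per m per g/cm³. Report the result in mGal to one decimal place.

Drift-corrected reading = 982023.83 − (-0.162) = 982023.992 mGal
Free-air correction = 0.3086 × 820.0 = 253.05 mGal
Free-air anomaly = 982023.992 − 982149.98 + (253.05) = 127.062 mGal
Bouguer slab correction = 0.04193 × 2.06 × 820.0 = 70.83 mGal
Simple Bouguer anomaly = 127.062 − (70.83) = 56.232 mGal
Complete Bouguer anomaly = 56.232 + 4.06 = 60.292 mGal

60.3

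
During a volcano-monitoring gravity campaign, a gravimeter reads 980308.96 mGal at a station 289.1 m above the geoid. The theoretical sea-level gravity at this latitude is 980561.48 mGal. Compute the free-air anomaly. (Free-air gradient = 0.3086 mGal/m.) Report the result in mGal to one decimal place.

Free-air correction = 0.3086 × 289.1 = 89.22 mGal
Free-air anomaly = 980308.96 − 980561.48 + (89.22) = -163.30 mGal

-163.3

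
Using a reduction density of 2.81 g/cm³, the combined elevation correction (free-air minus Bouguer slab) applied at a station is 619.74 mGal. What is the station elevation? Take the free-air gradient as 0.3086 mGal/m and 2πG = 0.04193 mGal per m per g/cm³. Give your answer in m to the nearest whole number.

Combined gradient = 0.3086 − 0.04193 × 2.81 = 0.1907767 mGal/m
h = 619.74 / 0.1907767 = 3248.51 m

3249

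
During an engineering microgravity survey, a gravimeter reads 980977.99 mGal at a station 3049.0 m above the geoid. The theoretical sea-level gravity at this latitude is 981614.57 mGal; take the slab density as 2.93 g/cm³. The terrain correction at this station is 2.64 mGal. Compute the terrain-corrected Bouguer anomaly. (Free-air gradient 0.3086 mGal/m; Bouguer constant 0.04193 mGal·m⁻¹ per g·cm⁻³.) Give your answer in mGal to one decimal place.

-67.6

Free-air correction = 0.3086 × 3049.0 = 940.92 mGal
Free-air anomaly = 980977.99 − 981614.57 + (940.92) = 304.34 mGal
Bouguer slab correction = 0.04193 × 2.93 × 3049.0 = 374.58 mGal
Simple Bouguer anomaly = 304.34 − (374.58) = -70.24 mGal
Complete Bouguer anomaly = -70.24 + 2.64 = -67.60 mGal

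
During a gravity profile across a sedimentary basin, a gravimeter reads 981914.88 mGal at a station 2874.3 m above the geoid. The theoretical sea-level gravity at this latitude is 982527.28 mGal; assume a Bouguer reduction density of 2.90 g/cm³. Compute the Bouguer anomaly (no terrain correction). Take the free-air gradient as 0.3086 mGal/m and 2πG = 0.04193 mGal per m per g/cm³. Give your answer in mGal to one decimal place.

Free-air correction = 0.3086 × 2874.3 = 887.01 mGal
Free-air anomaly = 981914.88 − 982527.28 + (887.01) = 274.61 mGal
Bouguer slab correction = 0.04193 × 2.90 × 2874.3 = 349.51 mGal
Simple Bouguer anomaly = 274.61 − (349.51) = -74.90 mGal

-74.9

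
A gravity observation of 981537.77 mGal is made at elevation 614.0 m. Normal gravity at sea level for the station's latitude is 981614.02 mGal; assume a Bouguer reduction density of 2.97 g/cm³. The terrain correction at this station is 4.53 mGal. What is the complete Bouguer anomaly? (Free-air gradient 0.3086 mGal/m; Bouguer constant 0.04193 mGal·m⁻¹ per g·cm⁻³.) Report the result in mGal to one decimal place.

Free-air correction = 0.3086 × 614.0 = 189.48 mGal
Free-air anomaly = 981537.77 − 981614.02 + (189.48) = 113.23 mGal
Bouguer slab correction = 0.04193 × 2.97 × 614.0 = 76.46 mGal
Simple Bouguer anomaly = 113.23 − (76.46) = 36.77 mGal
Complete Bouguer anomaly = 36.77 + 4.53 = 41.30 mGal

41.3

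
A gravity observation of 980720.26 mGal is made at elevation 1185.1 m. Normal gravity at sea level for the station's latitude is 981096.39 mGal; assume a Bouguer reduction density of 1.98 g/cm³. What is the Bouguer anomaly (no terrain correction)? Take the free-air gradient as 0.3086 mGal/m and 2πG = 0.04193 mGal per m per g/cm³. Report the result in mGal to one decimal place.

Free-air correction = 0.3086 × 1185.1 = 365.72 mGal
Free-air anomaly = 980720.26 − 981096.39 + (365.72) = -10.41 mGal
Bouguer slab correction = 0.04193 × 1.98 × 1185.1 = 98.39 mGal
Simple Bouguer anomaly = -10.41 − (98.39) = -108.80 mGal

-108.8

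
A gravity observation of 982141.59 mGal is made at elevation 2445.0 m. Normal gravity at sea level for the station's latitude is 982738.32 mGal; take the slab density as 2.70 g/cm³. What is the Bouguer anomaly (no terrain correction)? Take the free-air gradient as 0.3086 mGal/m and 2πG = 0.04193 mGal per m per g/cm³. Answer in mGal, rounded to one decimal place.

-119.0

Free-air correction = 0.3086 × 2445.0 = 754.53 mGal
Free-air anomaly = 982141.59 − 982738.32 + (754.53) = 157.80 mGal
Bouguer slab correction = 0.04193 × 2.70 × 2445.0 = 276.80 mGal
Simple Bouguer anomaly = 157.80 − (276.80) = -119.00 mGal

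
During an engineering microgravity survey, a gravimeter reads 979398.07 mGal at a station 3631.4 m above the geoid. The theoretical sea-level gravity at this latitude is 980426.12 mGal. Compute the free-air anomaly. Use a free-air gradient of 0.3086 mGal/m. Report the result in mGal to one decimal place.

Free-air correction = 0.3086 × 3631.4 = 1120.65 mGal
Free-air anomaly = 979398.07 − 980426.12 + (1120.65) = 92.60 mGal

92.6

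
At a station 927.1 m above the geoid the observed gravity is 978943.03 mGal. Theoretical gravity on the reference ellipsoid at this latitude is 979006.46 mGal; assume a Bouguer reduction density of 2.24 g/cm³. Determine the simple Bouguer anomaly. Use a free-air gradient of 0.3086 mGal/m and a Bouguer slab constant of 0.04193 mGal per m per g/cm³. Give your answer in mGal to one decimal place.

135.6

Free-air correction = 0.3086 × 927.1 = 286.10 mGal
Free-air anomaly = 978943.03 − 979006.46 + (286.10) = 222.67 mGal
Bouguer slab correction = 0.04193 × 2.24 × 927.1 = 87.08 mGal
Simple Bouguer anomaly = 222.67 − (87.08) = 135.59 mGal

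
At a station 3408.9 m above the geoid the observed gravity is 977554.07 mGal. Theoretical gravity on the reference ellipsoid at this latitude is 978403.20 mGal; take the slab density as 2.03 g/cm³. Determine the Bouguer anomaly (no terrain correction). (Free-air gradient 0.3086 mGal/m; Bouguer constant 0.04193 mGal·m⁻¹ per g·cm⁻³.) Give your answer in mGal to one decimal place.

Free-air correction = 0.3086 × 3408.9 = 1051.99 mGal
Free-air anomaly = 977554.07 − 978403.20 + (1051.99) = 202.86 mGal
Bouguer slab correction = 0.04193 × 2.03 × 3408.9 = 290.16 mGal
Simple Bouguer anomaly = 202.86 − (290.16) = -87.30 mGal

-87.3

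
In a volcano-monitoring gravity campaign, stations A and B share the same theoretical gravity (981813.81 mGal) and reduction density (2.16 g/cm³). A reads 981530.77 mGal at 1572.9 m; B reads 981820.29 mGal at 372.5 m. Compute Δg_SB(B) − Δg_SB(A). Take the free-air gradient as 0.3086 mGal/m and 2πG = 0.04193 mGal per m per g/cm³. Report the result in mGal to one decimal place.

Δg_SB(A) = 981530.77 − 981813.81 + 0.3086×1572.9 − 0.04193×2.16×1572.9 = 59.90 mGal
Δg_SB(B) = 981820.29 − 981813.81 + 0.3086×372.5 − 0.04193×2.16×372.5 = 87.70 mGal
Difference = 87.70 − (59.90) = 27.80 mGal

27.8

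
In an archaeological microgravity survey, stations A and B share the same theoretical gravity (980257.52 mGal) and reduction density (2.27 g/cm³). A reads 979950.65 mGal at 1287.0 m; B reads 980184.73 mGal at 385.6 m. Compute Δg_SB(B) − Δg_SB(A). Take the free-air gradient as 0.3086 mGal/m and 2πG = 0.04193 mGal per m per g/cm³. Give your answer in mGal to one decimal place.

41.7

Δg_SB(A) = 979950.65 − 980257.52 + 0.3086×1287.0 − 0.04193×2.27×1287.0 = -32.20 mGal
Δg_SB(B) = 980184.73 − 980257.52 + 0.3086×385.6 − 0.04193×2.27×385.6 = 9.50 mGal
Difference = 9.50 − (-32.20) = 41.70 mGal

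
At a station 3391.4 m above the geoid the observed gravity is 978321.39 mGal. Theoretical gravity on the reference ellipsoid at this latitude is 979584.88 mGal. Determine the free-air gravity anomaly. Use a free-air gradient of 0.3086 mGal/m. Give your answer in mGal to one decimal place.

Free-air correction = 0.3086 × 3391.4 = 1046.59 mGal
Free-air anomaly = 978321.39 − 979584.88 + (1046.59) = -216.90 mGal

-216.9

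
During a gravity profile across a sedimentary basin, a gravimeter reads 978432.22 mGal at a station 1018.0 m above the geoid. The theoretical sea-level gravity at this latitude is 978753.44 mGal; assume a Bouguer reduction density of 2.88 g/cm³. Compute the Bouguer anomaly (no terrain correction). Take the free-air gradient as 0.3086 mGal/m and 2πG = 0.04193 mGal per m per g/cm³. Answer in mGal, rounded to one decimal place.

Free-air correction = 0.3086 × 1018.0 = 314.15 mGal
Free-air anomaly = 978432.22 − 978753.44 + (314.15) = -7.07 mGal
Bouguer slab correction = 0.04193 × 2.88 × 1018.0 = 122.93 mGal
Simple Bouguer anomaly = -7.07 − (122.93) = -130.00 mGal

-130.0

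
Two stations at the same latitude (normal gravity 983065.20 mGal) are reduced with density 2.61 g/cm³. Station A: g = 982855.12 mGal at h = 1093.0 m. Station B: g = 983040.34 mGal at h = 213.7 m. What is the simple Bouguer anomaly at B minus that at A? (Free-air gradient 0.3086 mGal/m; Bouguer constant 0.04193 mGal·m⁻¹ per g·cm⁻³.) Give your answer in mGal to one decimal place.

10.1

Δg_SB(A) = 982855.12 − 983065.20 + 0.3086×1093.0 − 0.04193×2.61×1093.0 = 7.60 mGal
Δg_SB(B) = 983040.34 − 983065.20 + 0.3086×213.7 − 0.04193×2.61×213.7 = 17.70 mGal
Difference = 17.70 − (7.60) = 10.10 mGal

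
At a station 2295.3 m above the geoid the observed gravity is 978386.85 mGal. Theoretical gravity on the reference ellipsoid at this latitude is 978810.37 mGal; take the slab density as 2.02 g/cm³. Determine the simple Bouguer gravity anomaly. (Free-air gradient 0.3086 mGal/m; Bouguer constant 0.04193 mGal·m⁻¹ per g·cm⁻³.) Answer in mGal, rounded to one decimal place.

90.4

Free-air correction = 0.3086 × 2295.3 = 708.33 mGal
Free-air anomaly = 978386.85 − 978810.37 + (708.33) = 284.81 mGal
Bouguer slab correction = 0.04193 × 2.02 × 2295.3 = 194.41 mGal
Simple Bouguer anomaly = 284.81 − (194.41) = 90.40 mGal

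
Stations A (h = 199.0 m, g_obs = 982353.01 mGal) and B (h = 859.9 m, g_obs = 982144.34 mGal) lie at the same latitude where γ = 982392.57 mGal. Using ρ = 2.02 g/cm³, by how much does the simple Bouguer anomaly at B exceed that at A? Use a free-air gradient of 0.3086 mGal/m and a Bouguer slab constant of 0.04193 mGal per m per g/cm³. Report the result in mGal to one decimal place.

Δg_SB(A) = 982353.01 − 982392.57 + 0.3086×199.0 − 0.04193×2.02×199.0 = 5.00 mGal
Δg_SB(B) = 982144.34 − 982392.57 + 0.3086×859.9 − 0.04193×2.02×859.9 = -55.70 mGal
Difference = -55.70 − (5.00) = -60.70 mGal

-60.7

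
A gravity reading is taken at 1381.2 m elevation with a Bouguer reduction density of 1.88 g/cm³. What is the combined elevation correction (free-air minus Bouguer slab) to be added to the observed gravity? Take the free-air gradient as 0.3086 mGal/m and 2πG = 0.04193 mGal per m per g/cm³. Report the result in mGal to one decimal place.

317.4

Combined gradient = 0.3086 − 0.04193 × 1.88 = 0.2297716 mGal/m
Combined elevation correction = 0.2297716 × 1381.2 = 317.4 mGal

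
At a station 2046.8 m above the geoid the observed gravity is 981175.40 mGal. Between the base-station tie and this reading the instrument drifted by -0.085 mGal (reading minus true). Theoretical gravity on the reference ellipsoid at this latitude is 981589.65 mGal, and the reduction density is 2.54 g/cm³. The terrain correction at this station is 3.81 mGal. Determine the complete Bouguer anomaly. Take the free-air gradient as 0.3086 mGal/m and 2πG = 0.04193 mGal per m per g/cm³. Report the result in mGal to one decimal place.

Drift-corrected reading = 981175.40 − (-0.085) = 981175.485 mGal
Free-air correction = 0.3086 × 2046.8 = 631.64 mGal
Free-air anomaly = 981175.485 − 981589.65 + (631.64) = 217.475 mGal
Bouguer slab correction = 0.04193 × 2.54 × 2046.8 = 217.99 mGal
Simple Bouguer anomaly = 217.475 − (217.99) = -0.515 mGal
Complete Bouguer anomaly = -0.515 + 3.81 = 3.295 mGal

3.3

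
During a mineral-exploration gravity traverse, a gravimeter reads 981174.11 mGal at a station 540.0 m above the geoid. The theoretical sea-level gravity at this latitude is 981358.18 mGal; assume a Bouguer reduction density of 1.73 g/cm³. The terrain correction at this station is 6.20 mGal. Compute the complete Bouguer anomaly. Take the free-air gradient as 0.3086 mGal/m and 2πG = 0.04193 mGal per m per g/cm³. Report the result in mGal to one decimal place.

-50.4

Free-air correction = 0.3086 × 540.0 = 166.64 mGal
Free-air anomaly = 981174.11 − 981358.18 + (166.64) = -17.43 mGal
Bouguer slab correction = 0.04193 × 1.73 × 540.0 = 39.17 mGal
Simple Bouguer anomaly = -17.43 − (39.17) = -56.60 mGal
Complete Bouguer anomaly = -56.60 + 6.20 = -50.40 mGal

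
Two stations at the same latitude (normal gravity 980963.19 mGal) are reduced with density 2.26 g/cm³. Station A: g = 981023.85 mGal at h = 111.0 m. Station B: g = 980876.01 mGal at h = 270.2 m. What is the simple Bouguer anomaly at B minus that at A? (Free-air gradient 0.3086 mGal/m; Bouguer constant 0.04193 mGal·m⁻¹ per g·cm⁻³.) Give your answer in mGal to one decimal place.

-113.8

Δg_SB(A) = 981023.85 − 980963.19 + 0.3086×111.0 − 0.04193×2.26×111.0 = 84.40 mGal
Δg_SB(B) = 980876.01 − 980963.19 + 0.3086×270.2 − 0.04193×2.26×270.2 = -29.40 mGal
Difference = -29.40 − (84.40) = -113.80 mGal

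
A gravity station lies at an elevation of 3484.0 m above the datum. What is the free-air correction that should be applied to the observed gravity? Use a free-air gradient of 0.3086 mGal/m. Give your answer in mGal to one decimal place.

1075.2

Free-air correction = 0.3086 × 3484.0 = 1075.2 mGal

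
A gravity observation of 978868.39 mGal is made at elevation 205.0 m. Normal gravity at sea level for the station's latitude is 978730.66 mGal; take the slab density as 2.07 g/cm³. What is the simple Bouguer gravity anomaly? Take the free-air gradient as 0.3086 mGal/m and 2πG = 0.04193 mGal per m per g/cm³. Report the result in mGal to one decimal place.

183.2

Free-air correction = 0.3086 × 205.0 = 63.26 mGal
Free-air anomaly = 978868.39 − 978730.66 + (63.26) = 200.99 mGal
Bouguer slab correction = 0.04193 × 2.07 × 205.0 = 17.79 mGal
Simple Bouguer anomaly = 200.99 − (17.79) = 183.20 mGal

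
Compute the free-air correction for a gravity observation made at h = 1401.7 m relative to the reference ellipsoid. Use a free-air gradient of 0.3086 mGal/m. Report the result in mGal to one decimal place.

Free-air correction = 0.3086 × 1401.7 = 432.6 mGal

432.6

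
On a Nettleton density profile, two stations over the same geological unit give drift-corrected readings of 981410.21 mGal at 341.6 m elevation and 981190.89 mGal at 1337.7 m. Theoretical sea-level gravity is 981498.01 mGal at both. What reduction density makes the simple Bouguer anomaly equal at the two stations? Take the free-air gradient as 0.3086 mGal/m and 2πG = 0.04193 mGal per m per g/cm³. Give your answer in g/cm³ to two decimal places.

2.11

Δg_obs = 981190.89 − 981410.21 = -219.32 mGal over Δh = 1337.7 − 341.6 = 996.1 m
Equal Bouguer anomalies ⇒ Δg_obs + (0.3086 − 0.04193ρ)·Δh = 0
0.3086 − 0.04193ρ = −Δg_obs/Δh = 0.22018
ρ = (0.3086 − 0.22018) / 0.04193 = 2.11 g/cm³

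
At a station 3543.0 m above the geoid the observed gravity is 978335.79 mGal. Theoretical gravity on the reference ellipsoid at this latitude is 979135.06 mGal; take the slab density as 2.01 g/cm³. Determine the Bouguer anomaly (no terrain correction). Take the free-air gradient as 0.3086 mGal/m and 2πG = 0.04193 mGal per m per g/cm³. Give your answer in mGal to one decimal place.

Free-air correction = 0.3086 × 3543.0 = 1093.37 mGal
Free-air anomaly = 978335.79 − 979135.06 + (1093.37) = 294.10 mGal
Bouguer slab correction = 0.04193 × 2.01 × 3543.0 = 298.60 mGal
Simple Bouguer anomaly = 294.10 − (298.60) = -4.50 mGal

-4.5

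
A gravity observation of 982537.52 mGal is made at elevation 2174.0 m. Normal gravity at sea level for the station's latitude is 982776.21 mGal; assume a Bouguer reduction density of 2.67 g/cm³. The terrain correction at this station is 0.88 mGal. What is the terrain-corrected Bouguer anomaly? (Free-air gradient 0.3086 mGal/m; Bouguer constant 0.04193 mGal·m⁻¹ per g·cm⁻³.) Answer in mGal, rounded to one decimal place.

189.7

Free-air correction = 0.3086 × 2174.0 = 670.90 mGal
Free-air anomaly = 982537.52 − 982776.21 + (670.90) = 432.21 mGal
Bouguer slab correction = 0.04193 × 2.67 × 2174.0 = 243.39 mGal
Simple Bouguer anomaly = 432.21 − (243.39) = 188.82 mGal
Complete Bouguer anomaly = 188.82 + 0.88 = 189.70 mGal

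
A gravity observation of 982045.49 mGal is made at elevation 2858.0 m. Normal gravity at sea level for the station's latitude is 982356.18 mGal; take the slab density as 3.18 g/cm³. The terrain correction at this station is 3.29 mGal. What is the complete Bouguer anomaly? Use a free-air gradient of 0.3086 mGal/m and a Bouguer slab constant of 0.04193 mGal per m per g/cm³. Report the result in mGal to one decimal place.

193.5

Free-air correction = 0.3086 × 2858.0 = 881.98 mGal
Free-air anomaly = 982045.49 − 982356.18 + (881.98) = 571.29 mGal
Bouguer slab correction = 0.04193 × 3.18 × 2858.0 = 381.08 mGal
Simple Bouguer anomaly = 571.29 − (381.08) = 190.21 mGal
Complete Bouguer anomaly = 190.21 + 3.29 = 193.50 mGal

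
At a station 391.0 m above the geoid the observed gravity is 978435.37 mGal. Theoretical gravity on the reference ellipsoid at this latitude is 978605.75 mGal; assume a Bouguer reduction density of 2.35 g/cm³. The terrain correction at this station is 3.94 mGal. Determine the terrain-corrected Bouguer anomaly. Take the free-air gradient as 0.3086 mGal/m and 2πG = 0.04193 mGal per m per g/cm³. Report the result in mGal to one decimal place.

Free-air correction = 0.3086 × 391.0 = 120.66 mGal
Free-air anomaly = 978435.37 − 978605.75 + (120.66) = -49.72 mGal
Bouguer slab correction = 0.04193 × 2.35 × 391.0 = 38.53 mGal
Simple Bouguer anomaly = -49.72 − (38.53) = -88.25 mGal
Complete Bouguer anomaly = -88.25 + 3.94 = -84.31 mGal

-84.3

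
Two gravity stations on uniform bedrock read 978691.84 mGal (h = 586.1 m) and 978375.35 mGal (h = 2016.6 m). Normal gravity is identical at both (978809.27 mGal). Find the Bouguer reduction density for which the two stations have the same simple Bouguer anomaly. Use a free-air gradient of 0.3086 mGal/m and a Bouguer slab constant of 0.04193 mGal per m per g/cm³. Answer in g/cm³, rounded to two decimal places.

Δg_obs = 978375.35 − 978691.84 = -316.49 mGal over Δh = 2016.6 − 586.1 = 1430.5 m
Equal Bouguer anomalies ⇒ Δg_obs + (0.3086 − 0.04193ρ)·Δh = 0
0.3086 − 0.04193ρ = −Δg_obs/Δh = 0.22124
ρ = (0.3086 − 0.22124) / 0.04193 = 2.08 g/cm³

2.08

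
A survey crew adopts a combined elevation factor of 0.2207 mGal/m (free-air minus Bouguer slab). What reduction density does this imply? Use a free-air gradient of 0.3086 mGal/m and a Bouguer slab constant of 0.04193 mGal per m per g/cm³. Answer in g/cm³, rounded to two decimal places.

2.10

0.2207 = 0.3086 − 0.04193 × ρ
ρ = (0.3086 − 0.2207) / 0.04193 = 2.10 g/cm³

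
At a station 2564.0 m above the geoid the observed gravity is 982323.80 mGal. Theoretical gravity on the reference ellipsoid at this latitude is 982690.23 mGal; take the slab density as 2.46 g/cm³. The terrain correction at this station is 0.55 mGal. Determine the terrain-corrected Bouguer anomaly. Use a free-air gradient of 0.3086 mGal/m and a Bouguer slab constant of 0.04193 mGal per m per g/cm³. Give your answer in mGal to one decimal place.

160.9

Free-air correction = 0.3086 × 2564.0 = 791.25 mGal
Free-air anomaly = 982323.80 − 982690.23 + (791.25) = 424.82 mGal
Bouguer slab correction = 0.04193 × 2.46 × 2564.0 = 264.47 mGal
Simple Bouguer anomaly = 424.82 − (264.47) = 160.35 mGal
Complete Bouguer anomaly = 160.35 + 0.55 = 160.90 mGal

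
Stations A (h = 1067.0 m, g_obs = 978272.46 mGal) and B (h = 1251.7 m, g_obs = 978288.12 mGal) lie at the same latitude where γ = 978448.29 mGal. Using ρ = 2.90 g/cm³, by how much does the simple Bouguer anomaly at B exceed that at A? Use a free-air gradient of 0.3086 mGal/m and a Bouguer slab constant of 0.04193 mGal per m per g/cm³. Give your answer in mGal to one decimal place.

50.2

Δg_SB(A) = 978272.46 − 978448.29 + 0.3086×1067.0 − 0.04193×2.90×1067.0 = 23.70 mGal
Δg_SB(B) = 978288.12 − 978448.29 + 0.3086×1251.7 − 0.04193×2.90×1251.7 = 73.90 mGal
Difference = 73.90 − (23.70) = 50.20 mGal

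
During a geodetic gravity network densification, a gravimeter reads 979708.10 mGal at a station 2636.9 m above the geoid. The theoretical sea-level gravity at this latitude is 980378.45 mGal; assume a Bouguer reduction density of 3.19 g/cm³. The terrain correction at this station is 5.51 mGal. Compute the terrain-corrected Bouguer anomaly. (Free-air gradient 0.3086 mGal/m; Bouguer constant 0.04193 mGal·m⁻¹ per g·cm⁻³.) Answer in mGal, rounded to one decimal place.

Free-air correction = 0.3086 × 2636.9 = 813.75 mGal
Free-air anomaly = 979708.10 − 980378.45 + (813.75) = 143.40 mGal
Bouguer slab correction = 0.04193 × 3.19 × 2636.9 = 352.70 mGal
Simple Bouguer anomaly = 143.40 − (352.70) = -209.30 mGal
Complete Bouguer anomaly = -209.30 + 5.51 = -203.79 mGal

-203.8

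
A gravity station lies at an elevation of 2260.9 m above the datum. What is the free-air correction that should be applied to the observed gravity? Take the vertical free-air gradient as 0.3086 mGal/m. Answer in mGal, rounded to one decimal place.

697.7

Free-air correction = 0.3086 × 2260.9 = 697.7 mGal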